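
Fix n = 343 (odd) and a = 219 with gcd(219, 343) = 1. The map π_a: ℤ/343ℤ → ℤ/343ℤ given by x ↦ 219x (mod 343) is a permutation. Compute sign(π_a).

Trace 211: π^k(211) = [211, 247, 242, 176, 128, 249, 337] for k=0..6.
π_219 has 7 disjoint cycles with lengths [147, 147, 21, 21, 3, 3, 1] on {0,…,342}.
sign(π) = (−1)^{n − #cycles} = (−1)^{343−7} = (−1)^336 = +1.
Via Zolotarev, sign(π_{219}) = (219|343) = +1.

+1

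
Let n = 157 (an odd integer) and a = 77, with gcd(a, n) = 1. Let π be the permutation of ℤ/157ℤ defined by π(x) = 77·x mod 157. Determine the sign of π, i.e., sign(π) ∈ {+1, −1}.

-1

Orbit of 95 under x↦77x: [95, 93, 96, 13, 59, 147, 15]… (length divides ord_157(77)).
Decompose π into cycles: lengths [156, 1] (2 cycles, including the fixed point 0).
157 − 2 = 155 transpositions; sign(π) = (−1)^155 = -1.
Zolotarev: (77|157) = -1, matching the cycle-count sign.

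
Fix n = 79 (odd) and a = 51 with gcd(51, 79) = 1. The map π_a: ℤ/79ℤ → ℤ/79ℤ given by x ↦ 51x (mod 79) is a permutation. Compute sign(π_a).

Trace 26: π^k(26) = [26, 62, 2, 23, 67, 20, 72] for k=0..6.
3 cycles of lengths [39, 39, 1].
sign(π) = (−1)^{n − #cycles} = (−1)^{79−3} = (−1)^76 = +1.
The Jacobi symbol (51|79) = +1 (Zolotarev) agrees.

+1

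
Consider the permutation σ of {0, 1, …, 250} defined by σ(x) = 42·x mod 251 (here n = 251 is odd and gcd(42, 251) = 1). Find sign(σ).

Trace 156: π^k(156) = [156, 26, 88, 182, 114, 19, 45] for k=0..6.
Cycle lengths of π_42 on ℤ/251ℤ: [250, 1]; 2 cycles in total.
sign(π) = (−1)^{n − #cycles} = (−1)^{251−2} = (−1)^249 = -1.

-1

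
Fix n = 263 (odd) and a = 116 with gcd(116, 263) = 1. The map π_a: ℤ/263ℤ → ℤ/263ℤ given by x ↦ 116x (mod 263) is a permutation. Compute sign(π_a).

-1

Trace 91: π^k(91) = [91, 36, 231, 233, 202, 25, 7] for k=0..6.
Cycle type of π: 262 + 1; total 2 cycles.
With 2 cycles on 263 points, sign = (−1)^{263−2} = -1.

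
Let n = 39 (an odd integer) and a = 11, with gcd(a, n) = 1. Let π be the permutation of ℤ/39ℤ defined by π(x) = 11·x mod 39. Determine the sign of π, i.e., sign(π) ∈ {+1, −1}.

Orbit of 20 under x↦11x: [20, 25, 2, 22, 8, 10, 32]… (length divides ord_39(11)).
5 cycles of lengths [12, 12, 12, 2, 1].
39 − 5 = 34 transpositions; sign(π) = (−1)^34 = +1.

+1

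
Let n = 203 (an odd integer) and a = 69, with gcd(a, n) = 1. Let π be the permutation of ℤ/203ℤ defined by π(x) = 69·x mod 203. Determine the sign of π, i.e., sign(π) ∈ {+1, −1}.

Trace 69: π^k(69) = [69, 92, 55, 141, 188, 183, 41] for k=0..6.
Decompose π into cycles: lengths [28, 28, 28, 28, 28, 28, 28, 2, 2, 2, 1] (11 cycles, including the fixed point 0).
With 11 cycles on 203 points, sign = (−1)^{203−11} = +1.
Check: (69/203) = +1 by Zolotarev.

+1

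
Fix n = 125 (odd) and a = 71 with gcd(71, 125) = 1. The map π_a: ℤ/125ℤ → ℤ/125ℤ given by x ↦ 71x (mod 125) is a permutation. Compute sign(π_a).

+1

Orbit of 101 under x↦71x: [101, 46, 16, 11, 31, 76, 21]… (length divides ord_125(71)).
13 cycles of lengths [25, 25, 25, 25, 5, 5, 5, 5, 1, 1, 1, 1, 1].
n − c = 125 − 13 = 112; sign = (−1)^112 = +1.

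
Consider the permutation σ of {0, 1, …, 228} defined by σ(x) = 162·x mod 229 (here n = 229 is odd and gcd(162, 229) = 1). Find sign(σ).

Orbit of 111 under x↦162x: [111, 120, 204, 72, 214, 89, 220]… (length divides ord_229(162)).
2 cycles of lengths [228, 1].
2 cycles on 229: each ℓ→(−1)^(ℓ−1), product (−1)^227 = -1.
Zolotarev: (162|229) = -1, matching the cycle-count sign.

-1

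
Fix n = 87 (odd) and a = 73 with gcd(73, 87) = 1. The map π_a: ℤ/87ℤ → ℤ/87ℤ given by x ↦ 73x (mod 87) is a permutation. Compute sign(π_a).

-1

Start at x=61: 61 → 16 → 37 → 4 → 31 → 1 → 73 → … (one orbit).
Decompose π into cycles: lengths [28, 28, 28, 1, 1, 1] (6 cycles, including the fixed point 0).
Σ(ℓ_i−1) = 87−6 = 81; sign = (−1)^81 = -1.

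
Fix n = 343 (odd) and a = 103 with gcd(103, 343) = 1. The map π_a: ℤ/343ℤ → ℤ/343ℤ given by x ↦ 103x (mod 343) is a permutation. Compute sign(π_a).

Trace 335: π^k(335) = [335, 205, 192, 225, 194, 88, 146] for k=0..6.
Cycle type of π: 294 + 42 + 6 + 1; total 4 cycles.
Σ(ℓ_i−1) = 343−4 = 339; sign = (−1)^339 = -1.
(103|343)_J = -1 (Zolotarev's lemma cross-check).

-1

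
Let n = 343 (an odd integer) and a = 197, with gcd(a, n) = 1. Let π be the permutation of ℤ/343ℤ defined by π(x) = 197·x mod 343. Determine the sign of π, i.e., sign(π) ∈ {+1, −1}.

Trace 148: π^k(148) = [148, 1, 197, 50, 246, 99, 295] for k=0..6.
91 cycles of lengths [7, 7, 7, 7, 7, 7, 7, 7, 7, 7, 7, 7, 7, 7, 7, 7, 7, 7, 7, 7, 7, 7, 7, 7, 7, 7, 7, 7, 7, 7, 7, 7, 7, 7, 7, 7, 7, 7, 7, 7, 7, 7, 1, 1, 1, 1, 1, 1, 1, 1, 1, 1, 1, 1, 1, 1, 1, 1, 1, 1, 1, 1, 1, 1, 1, 1, 1, 1, 1, 1, 1, 1, 1, 1, 1, 1, 1, 1, 1, 1, 1, 1, 1, 1, 1, 1, 1, 1, 1, 1, 1].
sign(π) = (−1)^{n − #cycles} = (−1)^{343−91} = (−1)^252 = +1.
Check: (197/343) = +1 by Zolotarev.

+1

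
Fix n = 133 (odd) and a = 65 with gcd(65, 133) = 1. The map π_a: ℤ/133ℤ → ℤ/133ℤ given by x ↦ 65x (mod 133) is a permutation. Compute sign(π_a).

Start at x=102: 102 → 113 → 30 → 88 → 1 → 65 → 102 (one orbit).
Decompose π into cycles: lengths [6, 6, 6, 6, 6, 6, 6, 6, 6, 6, 6, 6, 6, 6, 6, 6, 6, 6, 6, 6, 6, 3, 3, 1] (24 cycles, including the fixed point 0).
sign(π) = (−1)^{n − #cycles} = (−1)^{133−24} = (−1)^109 = -1.
(65|133)_J = -1 (Zolotarev's lemma cross-check).

-1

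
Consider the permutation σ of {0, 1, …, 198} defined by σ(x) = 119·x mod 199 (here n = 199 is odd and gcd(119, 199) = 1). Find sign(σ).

-1

Orbit of 161 under x↦119x: [161, 55, 177, 168, 92, 3, 158]… (length divides ord_199(119)).
π_119 has 2 disjoint cycles with lengths [198, 1] on {0,…,198}.
2 cycles on 199: each ℓ→(−1)^(ℓ−1), product (−1)^197 = -1.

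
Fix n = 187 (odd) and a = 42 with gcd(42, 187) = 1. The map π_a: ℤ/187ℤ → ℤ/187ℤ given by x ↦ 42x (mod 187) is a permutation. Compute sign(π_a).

Orbit of 60 under x↦42x: [60, 89, 185, 103, 25, 115, 155]… (length divides ord_187(42)).
The orbit structure of x ↦ 42x mod 187: 9 orbits of sizes [40, 40, 40, 40, 8, 8, 5, 5, 1].
n − c = 187 − 9 = 178; sign = (−1)^178 = +1.
The Jacobi symbol (42|187) = +1 (Zolotarev) agrees.

+1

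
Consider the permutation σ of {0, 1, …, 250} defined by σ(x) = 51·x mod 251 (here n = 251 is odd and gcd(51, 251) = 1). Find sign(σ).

Orbit of 25 under x↦51x: [25, 20, 16, 63, 201, 211, 219]… (length divides ord_251(51)).
Decompose π into cycles: lengths [25, 25, 25, 25, 25, 25, 25, 25, 25, 25, 1] (11 cycles, including the fixed point 0).
11 cycles on 251: each ℓ→(−1)^(ℓ−1), product (−1)^240 = +1.

+1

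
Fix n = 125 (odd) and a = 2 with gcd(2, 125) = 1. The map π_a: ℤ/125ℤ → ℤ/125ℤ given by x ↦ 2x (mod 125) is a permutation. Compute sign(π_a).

Trace 2: π^k(2) = [2, 4, 8, 16, 32, 64, 3] for k=0..6.
The orbit structure of x ↦ 2x mod 125: 4 orbits of sizes [100, 20, 4, 1].
n − c = 125 − 4 = 121; sign = (−1)^121 = -1.

-1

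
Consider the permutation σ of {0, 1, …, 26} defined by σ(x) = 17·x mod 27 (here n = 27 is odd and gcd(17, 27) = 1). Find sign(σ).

-1

Trace 19: π^k(19) = [19, 26, 10, 8, 1, 17] for k=0..5.
The orbit structure of x ↦ 17x mod 27: 8 orbits of sizes [6, 6, 6, 2, 2, 2, 2, 1].
sign(π) = (−1)^{n − #cycles} = (−1)^{27−8} = (−1)^19 = -1.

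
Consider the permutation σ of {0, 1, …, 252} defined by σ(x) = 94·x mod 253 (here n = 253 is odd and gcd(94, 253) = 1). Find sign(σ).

-1

Trace 117: π^k(117) = [117, 119, 54, 16, 239, 202, 13] for k=0..6.
Cycle type of π: 110×2 + 11×2 + 10 + 1; total 6 cycles.
253 − 6 = 247 transpositions; sign(π) = (−1)^247 = -1.
Check: (94/253) = -1 by Zolotarev.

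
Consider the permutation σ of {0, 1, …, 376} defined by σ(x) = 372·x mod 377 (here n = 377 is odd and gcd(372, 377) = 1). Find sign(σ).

-1

Trace 281: π^k(281) = [281, 103, 239, 313, 320, 285, 83] for k=0..6.
Cycle type of π: 28×12 + 7×4 + 4×3 + 1; total 20 cycles.
With 20 cycles on 377 points, sign = (−1)^{377−20} = -1.
(372|377)_J = -1 (Zolotarev's lemma cross-check).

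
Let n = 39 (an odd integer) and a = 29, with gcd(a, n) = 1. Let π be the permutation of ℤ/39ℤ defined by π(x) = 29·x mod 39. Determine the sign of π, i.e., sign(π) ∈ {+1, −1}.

Start at x=22: 22 → 14 → 16 → 35 → 1 → 29 → 22 (one orbit).
Decompose π into cycles: lengths [6, 6, 6, 6, 3, 3, 3, 3, 2, 1] (10 cycles, including the fixed point 0).
Σ(ℓ_i−1) = 39−10 = 29; sign = (−1)^29 = -1.

-1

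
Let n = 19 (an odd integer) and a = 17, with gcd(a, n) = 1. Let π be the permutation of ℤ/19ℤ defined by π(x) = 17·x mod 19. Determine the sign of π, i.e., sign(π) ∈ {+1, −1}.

+1

Trace 17: π^k(17) = [17, 4, 11, 16, 6, 7, 5] for k=0..6.
Decompose π into cycles: lengths [9, 9, 1] (3 cycles, including the fixed point 0).
With 3 cycles on 19 points, sign = (−1)^{19−3} = +1.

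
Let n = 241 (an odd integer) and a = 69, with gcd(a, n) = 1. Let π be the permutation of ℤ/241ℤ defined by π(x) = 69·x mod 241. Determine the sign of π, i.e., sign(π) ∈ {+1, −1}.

-1

Trace 9: π^k(9) = [9, 139, 192, 234, 240, 172, 59] for k=0..6.
Cycle type of π: 240 + 1; total 2 cycles.
2 cycles on 241: each ℓ→(−1)^(ℓ−1), product (−1)^239 = -1.
Zolotarev: (69|241) = -1, matching the cycle-count sign.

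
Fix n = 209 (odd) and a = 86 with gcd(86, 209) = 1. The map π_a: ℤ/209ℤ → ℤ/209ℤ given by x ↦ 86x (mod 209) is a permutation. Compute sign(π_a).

Orbit of 23 under x↦86x: [23, 97, 191, 124, 5, 12, 196]… (length divides ord_209(86)).
Cycle lengths of π_86 on ℤ/209ℤ: [90, 90, 18, 5, 5, 1]; 6 cycles in total.
6 cycles on 209: each ℓ→(−1)^(ℓ−1), product (−1)^203 = -1.
Zolotarev: (86|209) = -1, matching the cycle-count sign.

-1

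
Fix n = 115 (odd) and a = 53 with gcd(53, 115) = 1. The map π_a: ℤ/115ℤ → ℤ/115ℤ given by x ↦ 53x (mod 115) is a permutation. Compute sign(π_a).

+1

Trace 49: π^k(49) = [49, 67, 101, 63, 4, 97, 81] for k=0..6.
Cycle lengths of π_53 on ℤ/115ℤ: [44, 44, 22, 4, 1]; 5 cycles in total.
n − c = 115 − 5 = 110; sign = (−1)^110 = +1.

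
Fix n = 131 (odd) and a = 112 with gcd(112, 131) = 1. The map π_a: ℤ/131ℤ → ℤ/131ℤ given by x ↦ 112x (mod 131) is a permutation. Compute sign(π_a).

+1

Trace 45: π^k(45) = [45, 62, 1, 112, 99, 84, 107] for k=0..6.
11 cycles of lengths [13, 13, 13, 13, 13, 13, 13, 13, 13, 13, 1].
sign(π) = (−1)^{n − #cycles} = (−1)^{131−11} = (−1)^120 = +1.
The Jacobi symbol (112|131) = +1 (Zolotarev) agrees.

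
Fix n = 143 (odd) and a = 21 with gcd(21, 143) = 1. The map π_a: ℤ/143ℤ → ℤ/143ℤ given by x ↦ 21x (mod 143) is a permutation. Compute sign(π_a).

Start at x=109: 109 → 1 → 21 → 12 → 109 (one orbit).
Cycle lengths of π_21 on ℤ/143ℤ: [4, 4, 4, 4, 4, 4, 4, 4, 4, 4, 4, 4, 4, 4, 4, 4, 4, 4, 4, 4, 4, 4, 4, 4, 4, 4, 4, 4, 4, 4, 4, 4, 4, 2, 2, 2, 2, 2, 1]; 39 cycles in total.
sign(π) = (−1)^{n − #cycles} = (−1)^{143−39} = (−1)^104 = +1.

+1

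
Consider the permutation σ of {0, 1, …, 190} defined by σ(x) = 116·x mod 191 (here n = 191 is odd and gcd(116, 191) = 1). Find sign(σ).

-1

Start at x=138: 138 → 155 → 26 → 151 → 135 → 189 → 150 → … (one orbit).
Cycle type of π: 190 + 1; total 2 cycles.
2 cycles on 191: each ℓ→(−1)^(ℓ−1), product (−1)^189 = -1.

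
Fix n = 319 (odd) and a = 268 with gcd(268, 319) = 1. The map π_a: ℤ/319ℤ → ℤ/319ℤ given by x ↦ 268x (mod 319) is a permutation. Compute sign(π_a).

+1

Trace 78: π^k(78) = [78, 169, 313, 306, 25, 1, 268] for k=0..6.
The orbit structure of x ↦ 268x mod 319: 15 orbits of sizes [35, 35, 35, 35, 35, 35, 35, 35, 7, 7, 7, 7, 5, 5, 1].
n − c = 319 − 15 = 304; sign = (−1)^304 = +1.
The Jacobi symbol (268|319) = +1 (Zolotarev) agrees.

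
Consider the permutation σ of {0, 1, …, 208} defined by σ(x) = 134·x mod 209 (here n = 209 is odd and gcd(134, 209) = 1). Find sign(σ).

-1

Orbit of 1 under x↦134x: [1, 134, 191, 96, 115, 153, 20]… (length divides ord_209(134)).
Decompose π into cycles: lengths [10, 10, 10, 10, 10, 10, 10, 10, 10, 10, 10, 10, 10, 10, 10, 10, 10, 10, 10, 1, 1, 1, 1, 1, 1, 1, 1, 1, 1, 1, 1, 1, 1, 1, 1, 1, 1, 1] (38 cycles, including the fixed point 0).
Σ(ℓ_i−1) = 209−38 = 171; sign = (−1)^171 = -1.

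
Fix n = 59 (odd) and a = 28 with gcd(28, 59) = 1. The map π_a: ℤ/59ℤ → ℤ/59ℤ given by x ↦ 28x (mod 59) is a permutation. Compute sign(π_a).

Trace 7: π^k(7) = [7, 19, 1, 28, 17, 4, 53] for k=0..6.
Decompose π into cycles: lengths [29, 29, 1] (3 cycles, including the fixed point 0).
n − c = 59 − 3 = 56; sign = (−1)^56 = +1.

+1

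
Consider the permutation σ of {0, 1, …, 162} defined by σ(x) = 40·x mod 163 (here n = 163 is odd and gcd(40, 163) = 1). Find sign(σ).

Start at x=104: 104 → 85 → 140 → 58 → 38 → 53 → 1 → … (one orbit).
Decompose π into cycles: lengths [9, 9, 9, 9, 9, 9, 9, 9, 9, 9, 9, 9, 9, 9, 9, 9, 9, 9, 1] (19 cycles, including the fixed point 0).
sign(π) = (−1)^{n − #cycles} = (−1)^{163−19} = (−1)^144 = +1.

+1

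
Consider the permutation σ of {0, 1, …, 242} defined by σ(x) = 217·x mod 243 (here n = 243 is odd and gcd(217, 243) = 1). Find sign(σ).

+1

Trace 163: π^k(163) = [163, 136, 109, 82, 55, 28, 1] for k=0..6.
Decompose π into cycles: lengths [9, 9, 9, 9, 9, 9, 9, 9, 9, 9, 9, 9, 9, 9, 9, 9, 9, 9, 3, 3, 3, 3, 3, 3, 3, 3, 3, 3, 3, 3, 3, 3, 3, 3, 3, 3, 1, 1, 1, 1, 1, 1, 1, 1, 1, 1, 1, 1, 1, 1, 1, 1, 1, 1, 1, 1, 1, 1, 1, 1, 1, 1, 1] (63 cycles, including the fixed point 0).
243 − 63 = 180 transpositions; sign(π) = (−1)^180 = +1.
(217|243)_J = +1 (Zolotarev's lemma cross-check).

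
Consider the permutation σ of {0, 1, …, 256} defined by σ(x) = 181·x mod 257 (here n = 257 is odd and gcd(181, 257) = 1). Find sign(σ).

-1

Trace 93: π^k(93) = [93, 128, 38, 196, 10, 11, 192] for k=0..6.
Cycle type of π: 256 + 1; total 2 cycles.
With 2 cycles on 257 points, sign = (−1)^{257−2} = -1.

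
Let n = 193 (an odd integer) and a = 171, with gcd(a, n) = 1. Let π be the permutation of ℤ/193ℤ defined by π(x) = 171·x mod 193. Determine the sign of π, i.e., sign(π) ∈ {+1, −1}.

Orbit of 16 under x↦171x: [16, 34, 24, 51, 36, 173, 54]… (length divides ord_193(171)).
Cycle type of π: 192 + 1; total 2 cycles.
Σ(ℓ_i−1) = 193−2 = 191; sign = (−1)^191 = -1.
(171|193)_J = -1 (Zolotarev's lemma cross-check).

-1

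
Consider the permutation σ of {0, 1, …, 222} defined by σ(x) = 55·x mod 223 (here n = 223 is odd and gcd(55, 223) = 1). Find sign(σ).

Orbit of 203 under x↦55x: [203, 15, 156, 106, 32, 199, 18]… (length divides ord_223(55)).
Cycle lengths of π_55 on ℤ/223ℤ: [111, 111, 1]; 3 cycles in total.
Σ(ℓ_i−1) = 223−3 = 220; sign = (−1)^220 = +1.
Check: (55/223) = +1 by Zolotarev.

+1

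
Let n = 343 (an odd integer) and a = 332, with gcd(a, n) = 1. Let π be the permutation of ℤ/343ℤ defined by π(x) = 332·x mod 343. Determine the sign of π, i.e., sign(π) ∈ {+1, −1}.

-1

Orbit of 267 under x↦332x: [267, 150, 65, 314, 319, 264, 183]… (length divides ord_343(332)).
Decompose π into cycles: lengths [294, 42, 6, 1] (4 cycles, including the fixed point 0).
sign(π) = (−1)^{n − #cycles} = (−1)^{343−4} = (−1)^339 = -1.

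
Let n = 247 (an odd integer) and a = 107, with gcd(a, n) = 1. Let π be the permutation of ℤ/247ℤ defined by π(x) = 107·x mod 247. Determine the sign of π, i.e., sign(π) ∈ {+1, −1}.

-1

Start at x=107: 107 → 87 → 170 → 159 → 217 → 1 → 107 (one orbit).
Decompose π into cycles: lengths [6, 6, 6, 6, 6, 6, 6, 6, 6, 6, 6, 6, 6, 6, 6, 6, 6, 6, 6, 6, 6, 6, 6, 6, 6, 6, 6, 6, 6, 6, 6, 6, 6, 6, 6, 6, 6, 6, 6, 3, 3, 3, 3, 1] (44 cycles, including the fixed point 0).
n − c = 247 − 44 = 203; sign = (−1)^203 = -1.
Check: (107/247) = -1 by Zolotarev.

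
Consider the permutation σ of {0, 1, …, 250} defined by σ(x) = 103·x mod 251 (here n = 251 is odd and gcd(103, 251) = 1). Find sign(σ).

+1

Trace 225: π^k(225) = [225, 83, 15, 39, 1, 103, 67] for k=0..6.
3 cycles of lengths [125, 125, 1].
3 cycles on 251: each ℓ→(−1)^(ℓ−1), product (−1)^248 = +1.
(103|251)_J = +1 (Zolotarev's lemma cross-check).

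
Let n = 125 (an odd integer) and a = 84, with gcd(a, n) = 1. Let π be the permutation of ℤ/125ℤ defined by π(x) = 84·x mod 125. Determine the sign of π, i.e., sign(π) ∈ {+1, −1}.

Trace 79: π^k(79) = [79, 11, 49, 116, 119, 121, 39] for k=0..6.
Cycle type of π: 50×2 + 10×2 + 2×2 + 1; total 7 cycles.
Σ(ℓ_i−1) = 125−7 = 118; sign = (−1)^118 = +1.
Check: (84/125) = +1 by Zolotarev.

+1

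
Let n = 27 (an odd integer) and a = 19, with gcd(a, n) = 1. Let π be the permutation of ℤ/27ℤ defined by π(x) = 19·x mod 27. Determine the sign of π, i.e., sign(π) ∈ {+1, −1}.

+1

Orbit of 19 under x↦19x: [19, 10, 1]… (length divides ord_27(19)).
Decompose π into cycles: lengths [3, 3, 3, 3, 3, 3, 1, 1, 1, 1, 1, 1, 1, 1, 1] (15 cycles, including the fixed point 0).
With 15 cycles on 27 points, sign = (−1)^{27−15} = +1.
(19|27)_J = +1 (Zolotarev's lemma cross-check).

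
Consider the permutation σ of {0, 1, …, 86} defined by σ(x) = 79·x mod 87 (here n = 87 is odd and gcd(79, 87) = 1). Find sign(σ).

-1

Trace 46: π^k(46) = [46, 67, 73, 25, 61, 34, 76] for k=0..6.
Cycle type of π: 28×3 + 1×3; total 6 cycles.
n − c = 87 − 6 = 81; sign = (−1)^81 = -1.
Check: (79/87) = -1 by Zolotarev.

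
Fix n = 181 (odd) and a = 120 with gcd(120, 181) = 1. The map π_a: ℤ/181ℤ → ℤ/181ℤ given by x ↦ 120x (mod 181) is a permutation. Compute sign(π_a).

Orbit of 19 under x↦120x: [19, 108, 109, 48, 149, 142, 26]… (length divides ord_181(120)).
Cycle lengths of π_120 on ℤ/181ℤ: [36, 36, 36, 36, 36, 1]; 6 cycles in total.
6 cycles on 181: each ℓ→(−1)^(ℓ−1), product (−1)^175 = -1.
Via Zolotarev, sign(π_{120}) = (120|181) = -1.

-1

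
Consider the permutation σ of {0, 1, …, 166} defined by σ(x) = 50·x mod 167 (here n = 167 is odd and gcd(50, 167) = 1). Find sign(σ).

Orbit of 137 under x↦50x: [137, 3, 150, 152, 85, 75, 76]… (length divides ord_167(50)).
3 cycles of lengths [83, 83, 1].
sign(π) = (−1)^{n − #cycles} = (−1)^{167−3} = (−1)^164 = +1.
Zolotarev: (50|167) = +1, matching the cycle-count sign.

+1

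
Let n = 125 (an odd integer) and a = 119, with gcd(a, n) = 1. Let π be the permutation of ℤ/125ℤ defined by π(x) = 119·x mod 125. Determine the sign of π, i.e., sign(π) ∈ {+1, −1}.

+1

Start at x=24: 24 → 106 → 114 → 66 → 104 → 1 → 119 → … (one orbit).
Cycle type of π: 50×2 + 10×2 + 2×2 + 1; total 7 cycles.
With 7 cycles on 125 points, sign = (−1)^{125−7} = +1.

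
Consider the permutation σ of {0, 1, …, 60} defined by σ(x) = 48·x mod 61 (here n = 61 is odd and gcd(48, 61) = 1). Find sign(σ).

+1

Start at x=60: 60 → 13 → 14 → 1 → 48 → 47 → 60 (one orbit).
Cycle lengths of π_48 on ℤ/61ℤ: [6, 6, 6, 6, 6, 6, 6, 6, 6, 6, 1]; 11 cycles in total.
61 − 11 = 50 transpositions; sign(π) = (−1)^50 = +1.
Zolotarev: (48|61) = +1, matching the cycle-count sign.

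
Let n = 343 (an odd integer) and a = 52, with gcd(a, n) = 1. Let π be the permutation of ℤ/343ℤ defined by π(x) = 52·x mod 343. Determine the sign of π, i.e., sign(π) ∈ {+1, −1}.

-1

Trace 257: π^k(257) = [257, 330, 10, 177, 286, 123, 222] for k=0..6.
Cycle type of π: 294 + 42 + 6 + 1; total 4 cycles.
n − c = 343 − 4 = 339; sign = (−1)^339 = -1.
Check: (52/343) = -1 by Zolotarev.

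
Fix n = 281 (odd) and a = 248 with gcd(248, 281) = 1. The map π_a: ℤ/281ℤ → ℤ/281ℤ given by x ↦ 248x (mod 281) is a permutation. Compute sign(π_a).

Start at x=211: 211 → 62 → 202 → 78 → 236 → 80 → 170 → … (one orbit).
π_248 has 3 disjoint cycles with lengths [140, 140, 1] on {0,…,280}.
281 − 3 = 278 transpositions; sign(π) = (−1)^278 = +1.
Check: (248/281) = +1 by Zolotarev.

+1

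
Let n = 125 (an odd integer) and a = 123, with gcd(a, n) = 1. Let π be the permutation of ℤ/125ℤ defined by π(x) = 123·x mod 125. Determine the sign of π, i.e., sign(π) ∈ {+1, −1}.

-1

Orbit of 58 under x↦123x: [58, 9, 107, 36, 53, 19, 87]… (length divides ord_125(123)).
4 cycles of lengths [100, 20, 4, 1].
Σ(ℓ_i−1) = 125−4 = 121; sign = (−1)^121 = -1.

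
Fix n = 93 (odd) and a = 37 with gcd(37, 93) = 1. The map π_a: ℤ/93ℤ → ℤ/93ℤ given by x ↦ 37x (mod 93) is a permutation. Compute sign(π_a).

-1

Start at x=61: 61 → 25 → 88 → 1 → 37 → 67 → 61 (one orbit).
18 cycles of lengths [6, 6, 6, 6, 6, 6, 6, 6, 6, 6, 6, 6, 6, 6, 6, 1, 1, 1].
Σ(ℓ_i−1) = 93−18 = 75; sign = (−1)^75 = -1.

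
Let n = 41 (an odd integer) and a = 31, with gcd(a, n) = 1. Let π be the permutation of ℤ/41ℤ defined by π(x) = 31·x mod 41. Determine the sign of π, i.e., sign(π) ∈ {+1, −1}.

Trace 25: π^k(25) = [25, 37, 40, 10, 23, 16, 4] for k=0..6.
π_31 has 5 disjoint cycles with lengths [10, 10, 10, 10, 1] on {0,…,40}.
n − c = 41 − 5 = 36; sign = (−1)^36 = +1.
The Jacobi symbol (31|41) = +1 (Zolotarev) agrees.

+1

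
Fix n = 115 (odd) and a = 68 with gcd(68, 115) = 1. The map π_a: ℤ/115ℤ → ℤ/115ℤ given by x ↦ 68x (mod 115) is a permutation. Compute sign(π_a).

Start at x=68: 68 → 24 → 22 → 1 → 68 (one orbit).
Cycle type of π: 4×23 + 2×11 + 1; total 35 cycles.
n − c = 115 − 35 = 80; sign = (−1)^80 = +1.

+1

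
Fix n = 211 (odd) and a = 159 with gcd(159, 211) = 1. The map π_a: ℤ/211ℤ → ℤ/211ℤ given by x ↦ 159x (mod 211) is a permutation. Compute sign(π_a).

-1

Orbit of 165 under x↦159x: [165, 71, 106, 185, 86, 170, 22]… (length divides ord_211(159)).
π_159 has 2 disjoint cycles with lengths [210, 1] on {0,…,210}.
With 2 cycles on 211 points, sign = (−1)^{211−2} = -1.
Via Zolotarev, sign(π_{159}) = (159|211) = -1.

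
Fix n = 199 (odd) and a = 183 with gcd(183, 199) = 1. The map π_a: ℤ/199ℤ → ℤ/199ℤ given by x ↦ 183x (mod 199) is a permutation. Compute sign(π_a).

Orbit of 43 under x↦183x: [43, 108, 63, 186, 9, 55, 115]… (length divides ord_199(183)).
π_183 has 2 disjoint cycles with lengths [198, 1] on {0,…,198}.
n − c = 199 − 2 = 197; sign = (−1)^197 = -1.
Check: (183/199) = -1 by Zolotarev.

-1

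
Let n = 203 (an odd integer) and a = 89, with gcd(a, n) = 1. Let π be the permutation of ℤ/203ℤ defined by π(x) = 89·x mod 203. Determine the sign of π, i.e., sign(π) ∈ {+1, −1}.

+1

Start at x=66: 66 → 190 → 61 → 151 → 41 → 198 → 164 → … (one orbit).
The orbit structure of x ↦ 89x mod 203: 5 orbits of sizes [84, 84, 28, 6, 1].
5 cycles on 203: each ℓ→(−1)^(ℓ−1), product (−1)^198 = +1.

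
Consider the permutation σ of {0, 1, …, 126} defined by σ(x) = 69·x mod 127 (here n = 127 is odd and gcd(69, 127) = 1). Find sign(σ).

+1

Orbit of 71 under x↦69x: [71, 73, 84, 81, 1, 69, 62]… (length divides ord_127(69)).
Decompose π into cycles: lengths [63, 63, 1] (3 cycles, including the fixed point 0).
3 cycles on 127: each ℓ→(−1)^(ℓ−1), product (−1)^124 = +1.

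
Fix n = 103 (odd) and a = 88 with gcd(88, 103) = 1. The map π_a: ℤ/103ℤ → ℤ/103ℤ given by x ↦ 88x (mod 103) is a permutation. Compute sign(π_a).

Trace 23: π^k(23) = [23, 67, 25, 37, 63, 85, 64] for k=0..6.
Decompose π into cycles: lengths [102, 1] (2 cycles, including the fixed point 0).
Σ(ℓ_i−1) = 103−2 = 101; sign = (−1)^101 = -1.

-1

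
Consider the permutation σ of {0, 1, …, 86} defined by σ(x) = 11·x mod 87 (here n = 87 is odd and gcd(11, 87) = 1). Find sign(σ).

Start at x=50: 50 → 28 → 47 → 82 → 32 → 4 → 44 → … (one orbit).
Decompose π into cycles: lengths [28, 28, 28, 2, 1] (5 cycles, including the fixed point 0).
Σ(ℓ_i−1) = 87−5 = 82; sign = (−1)^82 = +1.
Via Zolotarev, sign(π_{11}) = (11|87) = +1.

+1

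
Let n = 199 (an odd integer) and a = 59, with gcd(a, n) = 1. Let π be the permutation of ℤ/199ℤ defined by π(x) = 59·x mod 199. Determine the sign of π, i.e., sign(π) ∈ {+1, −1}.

-1

Orbit of 187 under x↦59x: [187, 88, 18, 67, 172, 198, 140]… (length divides ord_199(59)).
Cycle lengths of π_59 on ℤ/199ℤ: [66, 66, 66, 1]; 4 cycles in total.
With 4 cycles on 199 points, sign = (−1)^{199−4} = -1.
Via Zolotarev, sign(π_{59}) = (59|199) = -1.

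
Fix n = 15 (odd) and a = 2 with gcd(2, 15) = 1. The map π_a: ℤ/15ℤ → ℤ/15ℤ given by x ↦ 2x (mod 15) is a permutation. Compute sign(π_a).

+1

Start at x=1: 1 → 2 → 4 → 8 → 1 (one orbit).
The orbit structure of x ↦ 2x mod 15: 5 orbits of sizes [4, 4, 4, 2, 1].
sign(π) = (−1)^{n − #cycles} = (−1)^{15−5} = (−1)^10 = +1.
Check: (2/15) = +1 by Zolotarev.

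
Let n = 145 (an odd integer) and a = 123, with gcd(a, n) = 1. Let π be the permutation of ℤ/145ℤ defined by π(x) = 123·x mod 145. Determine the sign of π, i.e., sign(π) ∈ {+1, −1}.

-1

Orbit of 36 under x↦123x: [36, 78, 24, 52, 16, 83, 59]… (length divides ord_145(123)).
10 cycles of lengths [28, 28, 28, 28, 7, 7, 7, 7, 4, 1].
With 10 cycles on 145 points, sign = (−1)^{145−10} = -1.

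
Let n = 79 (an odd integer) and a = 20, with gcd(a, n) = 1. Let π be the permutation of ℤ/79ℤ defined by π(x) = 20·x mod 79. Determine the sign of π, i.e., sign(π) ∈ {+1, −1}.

+1

Trace 19: π^k(19) = [19, 64, 16, 4, 1, 20, 5] for k=0..6.
Decompose π into cycles: lengths [39, 39, 1] (3 cycles, including the fixed point 0).
sign(π) = (−1)^{n − #cycles} = (−1)^{79−3} = (−1)^76 = +1.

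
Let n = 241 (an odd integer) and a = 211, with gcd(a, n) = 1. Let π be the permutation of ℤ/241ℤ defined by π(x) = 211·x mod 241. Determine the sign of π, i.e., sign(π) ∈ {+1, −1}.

+1

Orbit of 211 under x↦211x: [211, 177, 233, 240, 30, 64, 8]… (length divides ord_241(211)).
The orbit structure of x ↦ 211x mod 241: 31 orbits of sizes [8, 8, 8, 8, 8, 8, 8, 8, 8, 8, 8, 8, 8, 8, 8, 8, 8, 8, 8, 8, 8, 8, 8, 8, 8, 8, 8, 8, 8, 8, 1].
Σ(ℓ_i−1) = 241−31 = 210; sign = (−1)^210 = +1.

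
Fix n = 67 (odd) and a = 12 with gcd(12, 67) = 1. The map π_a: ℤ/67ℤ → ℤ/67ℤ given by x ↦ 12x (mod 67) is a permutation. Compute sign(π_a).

Start at x=14: 14 → 34 → 6 → 5 → 60 → 50 → 64 → … (one orbit).
Cycle type of π: 66 + 1; total 2 cycles.
Σ(ℓ_i−1) = 67−2 = 65; sign = (−1)^65 = -1.
(12|67)_J = -1 (Zolotarev's lemma cross-check).

-1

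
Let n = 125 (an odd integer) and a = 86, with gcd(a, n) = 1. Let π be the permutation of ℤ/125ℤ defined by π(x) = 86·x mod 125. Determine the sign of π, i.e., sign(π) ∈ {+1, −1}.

+1

Trace 51: π^k(51) = [51, 11, 71, 106, 116, 101, 61] for k=0..6.
The orbit structure of x ↦ 86x mod 125: 13 orbits of sizes [25, 25, 25, 25, 5, 5, 5, 5, 1, 1, 1, 1, 1].
sign(π) = (−1)^{n − #cycles} = (−1)^{125−13} = (−1)^112 = +1.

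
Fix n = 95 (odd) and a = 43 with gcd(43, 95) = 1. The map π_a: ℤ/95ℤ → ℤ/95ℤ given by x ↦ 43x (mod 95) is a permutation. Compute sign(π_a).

Start at x=68: 68 → 74 → 47 → 26 → 73 → 4 → 77 → … (one orbit).
Cycle type of π: 36×2 + 9×2 + 4 + 1; total 6 cycles.
6 cycles on 95: each ℓ→(−1)^(ℓ−1), product (−1)^89 = -1.

-1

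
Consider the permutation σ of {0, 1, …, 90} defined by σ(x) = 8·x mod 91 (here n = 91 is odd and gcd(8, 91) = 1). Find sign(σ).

Orbit of 57 under x↦8x: [57, 1, 8, 64]… (length divides ord_91(8)).
Decompose π into cycles: lengths [4, 4, 4, 4, 4, 4, 4, 4, 4, 4, 4, 4, 4, 4, 4, 4, 4, 4, 4, 4, 4, 1, 1, 1, 1, 1, 1, 1] (28 cycles, including the fixed point 0).
n − c = 91 − 28 = 63; sign = (−1)^63 = -1.
Via Zolotarev, sign(π_{8}) = (8|91) = -1.

-1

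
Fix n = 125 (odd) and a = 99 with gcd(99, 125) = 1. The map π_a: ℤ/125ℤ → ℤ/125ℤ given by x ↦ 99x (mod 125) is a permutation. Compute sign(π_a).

Start at x=124: 124 → 26 → 74 → 76 → 24 → 1 → 99 → … (one orbit).
23 cycles of lengths [10, 10, 10, 10, 10, 10, 10, 10, 10, 10, 2, 2, 2, 2, 2, 2, 2, 2, 2, 2, 2, 2, 1].
sign(π) = (−1)^{n − #cycles} = (−1)^{125−23} = (−1)^102 = +1.

+1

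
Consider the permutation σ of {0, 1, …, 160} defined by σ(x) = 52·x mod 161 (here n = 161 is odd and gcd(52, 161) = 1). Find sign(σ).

Trace 18: π^k(18) = [18, 131, 50, 24, 121, 13, 32] for k=0..6.
Cycle lengths of π_52 on ℤ/161ℤ: [66, 66, 11, 11, 6, 1]; 6 cycles in total.
sign(π) = (−1)^{n − #cycles} = (−1)^{161−6} = (−1)^155 = -1.
Zolotarev: (52|161) = -1, matching the cycle-count sign.

-1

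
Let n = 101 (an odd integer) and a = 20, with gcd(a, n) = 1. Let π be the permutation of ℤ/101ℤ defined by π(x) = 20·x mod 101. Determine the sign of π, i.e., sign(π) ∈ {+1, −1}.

+1

Orbit of 65 under x↦20x: [65, 88, 43, 52, 30, 95, 82]… (length divides ord_101(20)).
3 cycles of lengths [50, 50, 1].
Σ(ℓ_i−1) = 101−3 = 98; sign = (−1)^98 = +1.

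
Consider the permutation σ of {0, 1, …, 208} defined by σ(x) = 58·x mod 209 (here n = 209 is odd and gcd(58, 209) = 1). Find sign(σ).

Start at x=58: 58 → 20 → 115 → 191 → 1 → 58 (one orbit).
Decompose π into cycles: lengths [5, 5, 5, 5, 5, 5, 5, 5, 5, 5, 5, 5, 5, 5, 5, 5, 5, 5, 5, 5, 5, 5, 5, 5, 5, 5, 5, 5, 5, 5, 5, 5, 5, 5, 5, 5, 5, 5, 1, 1, 1, 1, 1, 1, 1, 1, 1, 1, 1, 1, 1, 1, 1, 1, 1, 1, 1] (57 cycles, including the fixed point 0).
Σ(ℓ_i−1) = 209−57 = 152; sign = (−1)^152 = +1.
Zolotarev: (58|209) = +1, matching the cycle-count sign.

+1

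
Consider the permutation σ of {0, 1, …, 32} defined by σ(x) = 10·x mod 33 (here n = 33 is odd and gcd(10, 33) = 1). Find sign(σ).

Start at x=1: 1 → 10 → 1 (one orbit).
Cycle lengths of π_10 on ℤ/33ℤ: [2, 2, 2, 2, 2, 2, 2, 2, 2, 2, 2, 2, 2, 2, 2, 1, 1, 1]; 18 cycles in total.
33 − 18 = 15 transpositions; sign(π) = (−1)^15 = -1.

-1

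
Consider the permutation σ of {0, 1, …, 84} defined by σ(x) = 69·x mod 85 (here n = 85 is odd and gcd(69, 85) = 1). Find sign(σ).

+1

Start at x=69: 69 → 1 → 69 (one orbit).
The orbit structure of x ↦ 69x mod 85: 51 orbits of sizes [2, 2, 2, 2, 2, 2, 2, 2, 2, 2, 2, 2, 2, 2, 2, 2, 2, 2, 2, 2, 2, 2, 2, 2, 2, 2, 2, 2, 2, 2, 2, 2, 2, 2, 1, 1, 1, 1, 1, 1, 1, 1, 1, 1, 1, 1, 1, 1, 1, 1, 1].
85 − 51 = 34 transpositions; sign(π) = (−1)^34 = +1.
Check: (69/85) = +1 by Zolotarev.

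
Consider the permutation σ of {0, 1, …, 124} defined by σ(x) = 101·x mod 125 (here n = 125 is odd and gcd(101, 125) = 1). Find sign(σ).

+1

Trace 51: π^k(51) = [51, 26, 1, 101, 76] for k=0..4.
Cycle lengths of π_101 on ℤ/125ℤ: [5, 5, 5, 5, 5, 5, 5, 5, 5, 5, 5, 5, 5, 5, 5, 5, 5, 5, 5, 5, 1, 1, 1, 1, 1, 1, 1, 1, 1, 1, 1, 1, 1, 1, 1, 1, 1, 1, 1, 1, 1, 1, 1, 1, 1]; 45 cycles in total.
45 cycles on 125: each ℓ→(−1)^(ℓ−1), product (−1)^80 = +1.
Zolotarev: (101|125) = +1, matching the cycle-count sign.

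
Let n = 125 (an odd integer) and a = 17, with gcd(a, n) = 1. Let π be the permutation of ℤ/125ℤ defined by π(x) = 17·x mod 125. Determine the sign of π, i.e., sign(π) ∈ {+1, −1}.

Start at x=59: 59 → 3 → 51 → 117 → 114 → 63 → 71 → … (one orbit).
Cycle lengths of π_17 on ℤ/125ℤ: [100, 20, 4, 1]; 4 cycles in total.
125 − 4 = 121 transpositions; sign(π) = (−1)^121 = -1.
Check: (17/125) = -1 by Zolotarev.

-1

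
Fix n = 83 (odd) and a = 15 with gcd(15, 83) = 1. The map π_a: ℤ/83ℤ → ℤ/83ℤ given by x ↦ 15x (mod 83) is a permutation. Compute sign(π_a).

Start at x=54: 54 → 63 → 32 → 65 → 62 → 17 → 6 → … (one orbit).
Decompose π into cycles: lengths [82, 1] (2 cycles, including the fixed point 0).
With 2 cycles on 83 points, sign = (−1)^{83−2} = -1.
Zolotarev: (15|83) = -1, matching the cycle-count sign.

-1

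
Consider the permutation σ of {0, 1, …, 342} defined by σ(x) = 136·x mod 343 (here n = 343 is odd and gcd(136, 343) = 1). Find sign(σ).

Trace 214: π^k(214) = [214, 292, 267, 297, 261, 167, 74] for k=0..6.
The orbit structure of x ↦ 136x mod 343: 4 orbits of sizes [294, 42, 6, 1].
4 cycles on 343: each ℓ→(−1)^(ℓ−1), product (−1)^339 = -1.

-1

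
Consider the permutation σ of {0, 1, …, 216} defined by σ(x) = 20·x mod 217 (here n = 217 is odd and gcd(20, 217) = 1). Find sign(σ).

-1

Trace 113: π^k(113) = [113, 90, 64, 195, 211, 97, 204] for k=0..6.
π_20 has 12 disjoint cycles with lengths [30, 30, 30, 30, 30, 30, 15, 15, 2, 2, 2, 1] on {0,…,216}.
12 cycles on 217: each ℓ→(−1)^(ℓ−1), product (−1)^205 = -1.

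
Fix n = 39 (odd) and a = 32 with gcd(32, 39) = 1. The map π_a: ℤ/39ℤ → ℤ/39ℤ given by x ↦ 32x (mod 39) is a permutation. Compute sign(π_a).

+1

Start at x=32: 32 → 10 → 8 → 22 → 2 → 25 → 20 → … (one orbit).
5 cycles of lengths [12, 12, 12, 2, 1].
sign(π) = (−1)^{n − #cycles} = (−1)^{39−5} = (−1)^34 = +1.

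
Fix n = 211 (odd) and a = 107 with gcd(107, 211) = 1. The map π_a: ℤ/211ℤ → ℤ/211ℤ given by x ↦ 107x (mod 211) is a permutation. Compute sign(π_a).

+1

Orbit of 188 under x↦107x: [188, 71, 1, 107, 55]… (length divides ord_211(107)).
The orbit structure of x ↦ 107x mod 211: 43 orbits of sizes [5, 5, 5, 5, 5, 5, 5, 5, 5, 5, 5, 5, 5, 5, 5, 5, 5, 5, 5, 5, 5, 5, 5, 5, 5, 5, 5, 5, 5, 5, 5, 5, 5, 5, 5, 5, 5, 5, 5, 5, 5, 5, 1].
211 − 43 = 168 transpositions; sign(π) = (−1)^168 = +1.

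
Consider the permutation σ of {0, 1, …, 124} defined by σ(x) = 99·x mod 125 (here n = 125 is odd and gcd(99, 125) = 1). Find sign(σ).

Start at x=124: 124 → 26 → 74 → 76 → 24 → 1 → 99 → … (one orbit).
Decompose π into cycles: lengths [10, 10, 10, 10, 10, 10, 10, 10, 10, 10, 2, 2, 2, 2, 2, 2, 2, 2, 2, 2, 2, 2, 1] (23 cycles, including the fixed point 0).
sign(π) = (−1)^{n − #cycles} = (−1)^{125−23} = (−1)^102 = +1.

+1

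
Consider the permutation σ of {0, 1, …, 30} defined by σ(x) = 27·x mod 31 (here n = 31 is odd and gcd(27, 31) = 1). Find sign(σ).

-1

Trace 27: π^k(27) = [27, 16, 29, 8, 30, 4, 15] for k=0..6.
The orbit structure of x ↦ 27x mod 31: 4 orbits of sizes [10, 10, 10, 1].
31 − 4 = 27 transpositions; sign(π) = (−1)^27 = -1.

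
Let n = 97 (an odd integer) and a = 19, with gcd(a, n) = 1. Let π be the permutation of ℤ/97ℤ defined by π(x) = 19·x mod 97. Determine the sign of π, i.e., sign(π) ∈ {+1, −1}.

-1

Start at x=27: 27 → 28 → 47 → 20 → 89 → 42 → 22 → … (one orbit).
4 cycles of lengths [32, 32, 32, 1].
sign(π) = (−1)^{n − #cycles} = (−1)^{97−4} = (−1)^93 = -1.
The Jacobi symbol (19|97) = -1 (Zolotarev) agrees.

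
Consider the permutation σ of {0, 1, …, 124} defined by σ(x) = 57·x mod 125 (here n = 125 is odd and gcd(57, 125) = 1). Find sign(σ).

Orbit of 1 under x↦57x: [1, 57, 124, 68]… (length divides ord_125(57)).
Cycle type of π: 4×31 + 1; total 32 cycles.
125 − 32 = 93 transpositions; sign(π) = (−1)^93 = -1.
Zolotarev: (57|125) = -1, matching the cycle-count sign.

-1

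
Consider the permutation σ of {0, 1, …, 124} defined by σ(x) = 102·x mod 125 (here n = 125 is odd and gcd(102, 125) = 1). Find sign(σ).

-1

Orbit of 91 under x↦102x: [91, 32, 14, 53, 31, 37, 24]… (length divides ord_125(102)).
Decompose π into cycles: lengths [100, 20, 4, 1] (4 cycles, including the fixed point 0).
125 − 4 = 121 transpositions; sign(π) = (−1)^121 = -1.
Via Zolotarev, sign(π_{102}) = (102|125) = -1.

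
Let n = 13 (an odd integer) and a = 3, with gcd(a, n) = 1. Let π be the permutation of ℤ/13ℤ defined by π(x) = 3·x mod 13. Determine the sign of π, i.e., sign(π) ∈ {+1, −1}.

Start at x=3: 3 → 9 → 1 → 3 (one orbit).
Decompose π into cycles: lengths [3, 3, 3, 3, 1] (5 cycles, including the fixed point 0).
5 cycles on 13: each ℓ→(−1)^(ℓ−1), product (−1)^8 = +1.

+1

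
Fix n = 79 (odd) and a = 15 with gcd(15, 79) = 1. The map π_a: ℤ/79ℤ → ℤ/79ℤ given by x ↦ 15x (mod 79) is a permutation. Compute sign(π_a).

Trace 41: π^k(41) = [41, 62, 61, 46, 58, 1, 15] for k=0..6.
Cycle type of π: 26×3 + 1; total 4 cycles.
n − c = 79 − 4 = 75; sign = (−1)^75 = -1.

-1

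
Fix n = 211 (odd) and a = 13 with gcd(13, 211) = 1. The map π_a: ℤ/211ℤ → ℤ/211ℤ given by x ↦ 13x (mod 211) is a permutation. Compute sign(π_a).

+1

Orbit of 151 under x↦13x: [151, 64, 199, 55, 82, 11, 143]… (length divides ord_211(13)).
Decompose π into cycles: lengths [35, 35, 35, 35, 35, 35, 1] (7 cycles, including the fixed point 0).
sign(π) = (−1)^{n − #cycles} = (−1)^{211−7} = (−1)^204 = +1.
(13|211)_J = +1 (Zolotarev's lemma cross-check).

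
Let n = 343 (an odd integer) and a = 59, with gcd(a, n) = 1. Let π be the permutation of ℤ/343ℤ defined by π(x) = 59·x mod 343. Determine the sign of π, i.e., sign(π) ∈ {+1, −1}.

-1

Orbit of 9 under x↦59x: [9, 188, 116, 327, 85, 213, 219]… (length divides ord_343(59)).
Decompose π into cycles: lengths [294, 42, 6, 1] (4 cycles, including the fixed point 0).
sign(π) = (−1)^{n − #cycles} = (−1)^{343−4} = (−1)^339 = -1.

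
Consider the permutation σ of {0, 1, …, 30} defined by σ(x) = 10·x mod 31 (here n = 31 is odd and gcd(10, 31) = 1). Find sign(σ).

+1

Orbit of 19 under x↦10x: [19, 4, 9, 28, 1, 10, 7]… (length divides ord_31(10)).
The orbit structure of x ↦ 10x mod 31: 3 orbits of sizes [15, 15, 1].
31 − 3 = 28 transpositions; sign(π) = (−1)^28 = +1.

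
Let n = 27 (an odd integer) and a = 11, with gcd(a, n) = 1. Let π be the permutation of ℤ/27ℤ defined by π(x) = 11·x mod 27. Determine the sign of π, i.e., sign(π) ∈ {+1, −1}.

Orbit of 2 under x↦11x: [2, 22, 26, 16, 14, 19, 20]… (length divides ord_27(11)).
4 cycles of lengths [18, 6, 2, 1].
With 4 cycles on 27 points, sign = (−1)^{27−4} = -1.
Check: (11/27) = -1 by Zolotarev.

-1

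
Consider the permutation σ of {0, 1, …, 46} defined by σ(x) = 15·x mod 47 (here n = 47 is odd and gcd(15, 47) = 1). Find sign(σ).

-1

Trace 8: π^k(8) = [8, 26, 14, 22, 1, 15, 37] for k=0..6.
Cycle type of π: 46 + 1; total 2 cycles.
sign(π) = (−1)^{n − #cycles} = (−1)^{47−2} = (−1)^45 = -1.
Via Zolotarev, sign(π_{15}) = (15|47) = -1.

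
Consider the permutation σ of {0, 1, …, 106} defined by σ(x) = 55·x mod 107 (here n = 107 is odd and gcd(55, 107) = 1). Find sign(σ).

Trace 27: π^k(27) = [27, 94, 34, 51, 23, 88, 25] for k=0..6.
Decompose π into cycles: lengths [106, 1] (2 cycles, including the fixed point 0).
n − c = 107 − 2 = 105; sign = (−1)^105 = -1.
Check: (55/107) = -1 by Zolotarev.

-1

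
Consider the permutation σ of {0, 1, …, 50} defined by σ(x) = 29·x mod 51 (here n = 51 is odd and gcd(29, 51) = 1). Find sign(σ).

Trace 14: π^k(14) = [14, 49, 44, 1, 29, 25, 11] for k=0..6.
Decompose π into cycles: lengths [16, 16, 16, 2, 1] (5 cycles, including the fixed point 0).
sign(π) = (−1)^{n − #cycles} = (−1)^{51−5} = (−1)^46 = +1.

+1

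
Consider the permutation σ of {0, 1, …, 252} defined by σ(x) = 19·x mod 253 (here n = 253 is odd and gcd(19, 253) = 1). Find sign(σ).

Orbit of 81 under x↦19x: [81, 21, 146, 244, 82, 40, 1]… (length divides ord_253(19)).
Decompose π into cycles: lengths [110, 110, 22, 10, 1] (5 cycles, including the fixed point 0).
253 − 5 = 248 transpositions; sign(π) = (−1)^248 = +1.
Via Zolotarev, sign(π_{19}) = (19|253) = +1.

+1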